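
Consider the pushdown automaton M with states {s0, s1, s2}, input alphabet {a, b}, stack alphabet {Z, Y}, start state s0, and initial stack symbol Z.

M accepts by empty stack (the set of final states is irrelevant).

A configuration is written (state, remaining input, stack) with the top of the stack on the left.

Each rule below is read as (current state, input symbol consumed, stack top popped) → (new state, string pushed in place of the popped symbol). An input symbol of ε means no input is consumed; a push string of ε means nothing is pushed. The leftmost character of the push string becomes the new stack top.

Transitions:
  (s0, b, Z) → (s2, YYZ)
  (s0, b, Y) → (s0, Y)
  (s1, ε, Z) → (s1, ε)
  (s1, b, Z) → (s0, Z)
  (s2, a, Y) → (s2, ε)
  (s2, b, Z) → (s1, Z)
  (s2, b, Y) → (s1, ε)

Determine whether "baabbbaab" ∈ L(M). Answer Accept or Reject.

Accept

One accepting computation: (s0, baabbbaab, Z) ⊢ (s2, aabbbaab, YYZ) ⊢ (s2, abbbaab, YZ) ⊢ (s2, bbbaab, Z) ⊢ (s1, bbaab, Z) ⊢ (s0, baab, Z) ⊢ (s2, aab, YYZ) ⊢ (s2, ab, YZ) ⊢ (s2, b, Z) ⊢ (s1, ε, Z) ⊢ (s1, ε, ε)
All input consumed and the stack is empty.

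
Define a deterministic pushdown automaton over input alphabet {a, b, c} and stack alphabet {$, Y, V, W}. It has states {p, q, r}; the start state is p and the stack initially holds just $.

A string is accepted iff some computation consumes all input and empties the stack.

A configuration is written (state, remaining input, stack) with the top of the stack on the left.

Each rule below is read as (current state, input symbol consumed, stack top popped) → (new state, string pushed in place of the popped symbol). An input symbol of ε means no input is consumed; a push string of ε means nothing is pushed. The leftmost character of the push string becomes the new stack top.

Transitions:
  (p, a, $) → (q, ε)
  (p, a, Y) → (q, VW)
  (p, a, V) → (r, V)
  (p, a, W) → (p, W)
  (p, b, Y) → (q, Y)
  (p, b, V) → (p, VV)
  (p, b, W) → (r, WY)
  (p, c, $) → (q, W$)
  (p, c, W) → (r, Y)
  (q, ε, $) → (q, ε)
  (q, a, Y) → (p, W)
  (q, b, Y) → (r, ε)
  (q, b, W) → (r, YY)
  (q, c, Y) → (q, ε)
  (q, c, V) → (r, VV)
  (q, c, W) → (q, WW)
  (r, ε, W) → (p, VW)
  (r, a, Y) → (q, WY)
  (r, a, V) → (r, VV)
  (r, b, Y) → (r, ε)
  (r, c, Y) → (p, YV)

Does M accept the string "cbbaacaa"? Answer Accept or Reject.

(p, cbbaacaa, $)
  read c, top $: go to q, push W$ → (q, bbaacaa, W$)
  read b, top W: go to r, push YY → (r, baacaa, YY$)
  read b, top Y: go to r, push ε → (r, aacaa, Y$)
  read a, top Y: go to q, push WY → (q, acaa, WY$)
No transition applies at (q, acaa, WY$); input not fully consumed.

Reject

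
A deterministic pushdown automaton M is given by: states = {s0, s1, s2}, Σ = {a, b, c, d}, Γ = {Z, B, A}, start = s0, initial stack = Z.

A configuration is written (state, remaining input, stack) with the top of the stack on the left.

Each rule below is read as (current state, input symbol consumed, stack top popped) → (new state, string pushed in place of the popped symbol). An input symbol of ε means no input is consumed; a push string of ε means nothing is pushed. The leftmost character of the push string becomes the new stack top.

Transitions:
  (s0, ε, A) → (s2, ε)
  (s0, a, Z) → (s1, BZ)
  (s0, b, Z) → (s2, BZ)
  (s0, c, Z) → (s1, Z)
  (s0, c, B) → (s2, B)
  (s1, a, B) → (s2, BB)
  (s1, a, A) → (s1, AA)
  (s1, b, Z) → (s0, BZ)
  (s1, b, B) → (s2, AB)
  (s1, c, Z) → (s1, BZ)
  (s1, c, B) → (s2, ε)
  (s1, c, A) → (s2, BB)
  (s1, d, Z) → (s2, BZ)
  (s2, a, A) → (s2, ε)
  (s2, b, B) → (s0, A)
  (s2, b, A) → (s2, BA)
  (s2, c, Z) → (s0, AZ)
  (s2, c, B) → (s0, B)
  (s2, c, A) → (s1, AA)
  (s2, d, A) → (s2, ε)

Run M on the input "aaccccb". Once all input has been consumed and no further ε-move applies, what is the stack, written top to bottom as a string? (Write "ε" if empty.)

BZ

(s0, aaccccb, Z)
  read a, top Z: go to s1, push BZ → (s1, accccb, BZ)
  read a, top B: go to s2, push BB → (s2, ccccb, BBZ)
  read c, top B: go to s0, push B → (s0, cccb, BBZ)
  read c, top B: go to s2, push B → (s2, ccb, BBZ)
  read c, top B: go to s0, push B → (s0, cb, BBZ)
  read c, top B: go to s2, push B → (s2, b, BBZ)
  read b, top B: go to s0, push A → (s0, ε, ABZ)
  ε-move, top A: go to s2, push ε → (s2, ε, BZ)
All input consumed in state s2 with stack BZ.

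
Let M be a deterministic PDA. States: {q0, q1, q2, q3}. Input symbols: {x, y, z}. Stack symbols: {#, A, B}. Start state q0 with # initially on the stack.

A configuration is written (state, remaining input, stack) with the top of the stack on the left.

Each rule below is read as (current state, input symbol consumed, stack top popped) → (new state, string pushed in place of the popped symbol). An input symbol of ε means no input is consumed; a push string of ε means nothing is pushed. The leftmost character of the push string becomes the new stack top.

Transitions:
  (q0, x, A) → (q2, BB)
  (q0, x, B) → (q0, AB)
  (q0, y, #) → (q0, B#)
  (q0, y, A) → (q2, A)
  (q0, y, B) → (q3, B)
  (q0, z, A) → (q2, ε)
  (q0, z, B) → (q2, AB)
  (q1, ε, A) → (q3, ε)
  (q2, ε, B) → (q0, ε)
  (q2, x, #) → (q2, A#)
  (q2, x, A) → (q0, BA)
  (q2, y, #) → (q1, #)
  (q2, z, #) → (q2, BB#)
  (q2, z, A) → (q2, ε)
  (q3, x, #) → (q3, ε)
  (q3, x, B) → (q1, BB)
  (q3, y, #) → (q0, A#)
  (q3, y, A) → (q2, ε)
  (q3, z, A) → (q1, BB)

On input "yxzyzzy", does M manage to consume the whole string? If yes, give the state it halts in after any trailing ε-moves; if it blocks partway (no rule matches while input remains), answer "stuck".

q0

(q0, yxzyzzy, #) ⊢ (q0, xzyzzy, B#) ⊢ (q0, zyzzy, AB#) ⊢ (q2, yzzy, B#) ⊢ (q0, yzzy, #) ⊢ (q0, zzy, B#) ⊢ (q2, zy, AB#) ⊢ (q2, y, B#) ⊢ (q0, y, #) ⊢ (q0, ε, B#)
All input consumed; M is in state q0.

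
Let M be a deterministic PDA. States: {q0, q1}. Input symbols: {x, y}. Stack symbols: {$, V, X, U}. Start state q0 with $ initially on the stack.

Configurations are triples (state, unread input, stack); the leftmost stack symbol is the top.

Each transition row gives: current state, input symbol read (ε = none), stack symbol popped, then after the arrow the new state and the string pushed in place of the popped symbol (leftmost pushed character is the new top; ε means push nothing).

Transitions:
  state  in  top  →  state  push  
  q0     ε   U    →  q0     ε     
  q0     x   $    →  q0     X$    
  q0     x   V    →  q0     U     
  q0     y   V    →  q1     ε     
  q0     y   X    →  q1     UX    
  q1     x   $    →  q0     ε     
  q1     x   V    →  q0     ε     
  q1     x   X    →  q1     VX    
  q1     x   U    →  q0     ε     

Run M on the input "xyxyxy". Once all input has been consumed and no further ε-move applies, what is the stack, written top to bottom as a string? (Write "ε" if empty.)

(q0, xyxyxy, $) ⊢ (q0, yxyxy, X$) ⊢ (q1, xyxy, UX$) ⊢ (q0, yxy, X$) ⊢ (q1, xy, UX$) ⊢ (q0, y, X$) ⊢ (q1, ε, UX$)
All input consumed in state q1 with stack UX$.

UX$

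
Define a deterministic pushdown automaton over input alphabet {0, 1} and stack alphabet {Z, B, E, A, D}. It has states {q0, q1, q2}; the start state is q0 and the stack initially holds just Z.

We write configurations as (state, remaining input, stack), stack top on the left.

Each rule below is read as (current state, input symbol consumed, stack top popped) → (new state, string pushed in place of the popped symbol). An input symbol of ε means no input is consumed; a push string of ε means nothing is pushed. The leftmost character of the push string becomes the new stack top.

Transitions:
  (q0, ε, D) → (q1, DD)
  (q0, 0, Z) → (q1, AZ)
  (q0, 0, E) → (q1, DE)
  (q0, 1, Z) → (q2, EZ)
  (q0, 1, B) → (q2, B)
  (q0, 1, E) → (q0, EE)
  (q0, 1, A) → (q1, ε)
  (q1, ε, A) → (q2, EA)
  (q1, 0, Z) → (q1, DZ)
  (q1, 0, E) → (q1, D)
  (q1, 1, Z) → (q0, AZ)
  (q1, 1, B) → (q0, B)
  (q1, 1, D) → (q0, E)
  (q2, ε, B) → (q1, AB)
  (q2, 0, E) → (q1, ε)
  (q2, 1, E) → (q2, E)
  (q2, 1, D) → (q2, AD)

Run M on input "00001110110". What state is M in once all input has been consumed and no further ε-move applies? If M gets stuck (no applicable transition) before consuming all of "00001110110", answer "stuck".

(q0, 00001110110, Z)
  read 0, top Z: go to q1, push AZ → (q1, 0001110110, AZ)
  ε-move, top A: go to q2, push EA → (q2, 0001110110, EAZ)
  read 0, top E: go to q1, push ε → (q1, 001110110, AZ)
  ε-move, top A: go to q2, push EA → (q2, 001110110, EAZ)
  read 0, top E: go to q1, push ε → (q1, 01110110, AZ)
  ε-move, top A: go to q2, push EA → (q2, 01110110, EAZ)
  read 0, top E: go to q1, push ε → (q1, 1110110, AZ)
  ε-move, top A: go to q2, push EA → (q2, 1110110, EAZ)
  read 1, top E: go to q2, push E → (q2, 110110, EAZ)
  read 1, top E: go to q2, push E → (q2, 10110, EAZ)
  read 1, top E: go to q2, push E → (q2, 0110, EAZ)
  read 0, top E: go to q1, push ε → (q1, 110, AZ)
  ε-move, top A: go to q2, push EA → (q2, 110, EAZ)
  read 1, top E: go to q2, push E → (q2, 10, EAZ)
  read 1, top E: go to q2, push E → (q2, 0, EAZ)
  read 0, top E: go to q1, push ε → (q1, ε, AZ)
  ε-move, top A: go to q2, push EA → (q2, ε, EAZ)
All input consumed; M is in state q2.

q2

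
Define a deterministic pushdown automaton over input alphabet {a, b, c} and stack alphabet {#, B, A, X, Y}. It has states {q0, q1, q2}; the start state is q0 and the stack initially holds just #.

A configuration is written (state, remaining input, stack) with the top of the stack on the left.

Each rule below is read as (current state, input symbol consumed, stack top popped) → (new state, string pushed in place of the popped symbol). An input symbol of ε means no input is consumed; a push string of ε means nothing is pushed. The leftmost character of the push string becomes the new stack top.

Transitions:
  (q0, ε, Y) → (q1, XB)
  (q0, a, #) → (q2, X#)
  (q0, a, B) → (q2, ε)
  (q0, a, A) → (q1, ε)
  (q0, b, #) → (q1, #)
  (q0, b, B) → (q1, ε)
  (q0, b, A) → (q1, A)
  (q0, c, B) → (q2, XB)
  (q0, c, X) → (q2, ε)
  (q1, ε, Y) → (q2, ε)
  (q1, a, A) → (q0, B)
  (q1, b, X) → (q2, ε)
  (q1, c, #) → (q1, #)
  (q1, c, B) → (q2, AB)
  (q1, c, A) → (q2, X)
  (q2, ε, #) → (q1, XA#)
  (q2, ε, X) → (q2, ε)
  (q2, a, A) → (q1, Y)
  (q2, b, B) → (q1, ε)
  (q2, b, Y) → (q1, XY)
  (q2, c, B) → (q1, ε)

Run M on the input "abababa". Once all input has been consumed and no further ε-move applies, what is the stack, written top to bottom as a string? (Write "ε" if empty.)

XA#

(q0, abababa, #)
  read a, top #: go to q2, push X# → (q2, bababa, X#)
  ε-move, top X: go to q2, push ε → (q2, bababa, #)
  ε-move, top #: go to q1, push XA# → (q1, bababa, XA#)
  read b, top X: go to q2, push ε → (q2, ababa, A#)
  read a, top A: go to q1, push Y → (q1, baba, Y#)
  ε-move, top Y: go to q2, push ε → (q2, baba, #)
  ε-move, top #: go to q1, push XA# → (q1, baba, XA#)
  read b, top X: go to q2, push ε → (q2, aba, A#)
  read a, top A: go to q1, push Y → (q1, ba, Y#)
  ε-move, top Y: go to q2, push ε → (q2, ba, #)
  ε-move, top #: go to q1, push XA# → (q1, ba, XA#)
  read b, top X: go to q2, push ε → (q2, a, A#)
  read a, top A: go to q1, push Y → (q1, ε, Y#)
  ε-move, top Y: go to q2, push ε → (q2, ε, #)
  ε-move, top #: go to q1, push XA# → (q1, ε, XA#)
All input consumed in state q1 with stack XA#.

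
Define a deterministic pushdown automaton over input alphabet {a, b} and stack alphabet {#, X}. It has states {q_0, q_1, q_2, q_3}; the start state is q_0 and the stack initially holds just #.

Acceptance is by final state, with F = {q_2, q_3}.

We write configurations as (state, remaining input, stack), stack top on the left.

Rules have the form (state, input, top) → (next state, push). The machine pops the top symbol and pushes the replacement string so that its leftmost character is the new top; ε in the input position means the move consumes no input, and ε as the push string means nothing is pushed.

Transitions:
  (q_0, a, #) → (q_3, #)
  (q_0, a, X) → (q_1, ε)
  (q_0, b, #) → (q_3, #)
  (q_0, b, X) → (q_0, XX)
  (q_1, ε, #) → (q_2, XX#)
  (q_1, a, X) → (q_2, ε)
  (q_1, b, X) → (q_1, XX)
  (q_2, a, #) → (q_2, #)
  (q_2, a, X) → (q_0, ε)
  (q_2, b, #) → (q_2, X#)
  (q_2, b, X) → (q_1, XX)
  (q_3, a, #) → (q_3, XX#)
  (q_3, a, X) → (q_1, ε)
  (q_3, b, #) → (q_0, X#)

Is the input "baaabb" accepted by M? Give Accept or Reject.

(q_0, baaabb, #) ⊢ (q_3, aaabb, #) ⊢ (q_3, aabb, XX#) ⊢ (q_1, abb, X#) ⊢ (q_2, bb, #) ⊢ (q_2, b, X#) ⊢ (q_1, ε, XX#)
All input consumed; state q_1 ∉ F and no further ε-move applies.

Reject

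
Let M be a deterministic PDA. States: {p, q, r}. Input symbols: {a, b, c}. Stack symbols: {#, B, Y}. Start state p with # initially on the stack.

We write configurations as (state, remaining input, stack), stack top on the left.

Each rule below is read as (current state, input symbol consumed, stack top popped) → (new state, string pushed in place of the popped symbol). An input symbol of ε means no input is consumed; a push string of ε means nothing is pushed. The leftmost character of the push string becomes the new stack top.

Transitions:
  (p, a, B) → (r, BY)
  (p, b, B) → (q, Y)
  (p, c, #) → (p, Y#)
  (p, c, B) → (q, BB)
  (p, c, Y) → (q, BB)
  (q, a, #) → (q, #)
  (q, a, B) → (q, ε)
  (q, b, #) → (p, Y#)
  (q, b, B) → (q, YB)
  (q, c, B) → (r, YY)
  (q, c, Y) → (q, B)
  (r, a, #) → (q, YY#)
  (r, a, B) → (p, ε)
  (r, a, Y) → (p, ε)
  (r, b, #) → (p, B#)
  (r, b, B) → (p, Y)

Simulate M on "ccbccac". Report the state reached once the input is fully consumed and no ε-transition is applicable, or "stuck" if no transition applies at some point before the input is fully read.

(p, ccbccac, #)
  read c, top #: go to p, push Y# → (p, cbccac, Y#)
  read c, top Y: go to q, push BB → (q, bccac, BB#)
  read b, top B: go to q, push YB → (q, ccac, YBB#)
  read c, top Y: go to q, push B → (q, cac, BBB#)
  read c, top B: go to r, push YY → (r, ac, YYBB#)
  read a, top Y: go to p, push ε → (p, c, YBB#)
  read c, top Y: go to q, push BB → (q, ε, BBBB#)
All input consumed; M is in state q.

q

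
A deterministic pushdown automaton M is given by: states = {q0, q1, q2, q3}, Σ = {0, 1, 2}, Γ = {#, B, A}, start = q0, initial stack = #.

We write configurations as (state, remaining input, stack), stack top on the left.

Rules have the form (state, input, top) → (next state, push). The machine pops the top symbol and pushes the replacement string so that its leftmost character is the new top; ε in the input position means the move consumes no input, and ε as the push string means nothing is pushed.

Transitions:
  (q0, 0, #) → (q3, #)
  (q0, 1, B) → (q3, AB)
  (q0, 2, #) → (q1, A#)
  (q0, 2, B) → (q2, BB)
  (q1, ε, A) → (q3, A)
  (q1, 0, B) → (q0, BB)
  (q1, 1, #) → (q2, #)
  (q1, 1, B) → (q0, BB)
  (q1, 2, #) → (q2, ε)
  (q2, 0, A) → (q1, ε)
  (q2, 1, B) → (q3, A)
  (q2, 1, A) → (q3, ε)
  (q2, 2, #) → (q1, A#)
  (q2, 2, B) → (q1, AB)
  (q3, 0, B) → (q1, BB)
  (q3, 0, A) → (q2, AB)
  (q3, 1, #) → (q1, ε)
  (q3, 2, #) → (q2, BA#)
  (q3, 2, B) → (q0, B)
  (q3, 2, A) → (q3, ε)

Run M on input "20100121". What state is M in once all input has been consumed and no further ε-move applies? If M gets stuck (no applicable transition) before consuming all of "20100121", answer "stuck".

(q0, 20100121, #)
  read 2, top #: go to q1, push A# → (q1, 0100121, A#)
  ε-move, top A: go to q3, push A → (q3, 0100121, A#)
  read 0, top A: go to q2, push AB → (q2, 100121, AB#)
  read 1, top A: go to q3, push ε → (q3, 00121, B#)
  read 0, top B: go to q1, push BB → (q1, 0121, BB#)
  read 0, top B: go to q0, push BB → (q0, 121, BBB#)
  read 1, top B: go to q3, push AB → (q3, 21, ABBB#)
  read 2, top A: go to q3, push ε → (q3, 1, BBB#)
No transition for (q3, 1, top B); M blocks with input 1 remaining.

stuck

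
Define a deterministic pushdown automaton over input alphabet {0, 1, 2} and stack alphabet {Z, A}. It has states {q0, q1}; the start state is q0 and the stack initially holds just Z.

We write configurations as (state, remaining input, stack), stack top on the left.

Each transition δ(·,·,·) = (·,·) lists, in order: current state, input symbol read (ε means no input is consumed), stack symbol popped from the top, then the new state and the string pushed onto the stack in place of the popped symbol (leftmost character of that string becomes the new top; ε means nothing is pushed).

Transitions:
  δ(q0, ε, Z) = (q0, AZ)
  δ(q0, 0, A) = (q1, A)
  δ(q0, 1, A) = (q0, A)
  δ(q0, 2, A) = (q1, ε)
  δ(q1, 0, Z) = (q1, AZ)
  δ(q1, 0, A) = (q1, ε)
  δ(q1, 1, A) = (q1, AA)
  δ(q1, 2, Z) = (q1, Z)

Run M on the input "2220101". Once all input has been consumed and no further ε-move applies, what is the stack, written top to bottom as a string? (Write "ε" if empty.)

(q0, 2220101, Z) ⊢ (q0, 2220101, AZ) ⊢ (q1, 220101, Z) ⊢ (q1, 20101, Z) ⊢ (q1, 0101, Z) ⊢ (q1, 101, AZ) ⊢ (q1, 01, AAZ) ⊢ (q1, 1, AZ) ⊢ (q1, ε, AAZ)
All input consumed in state q1 with stack AAZ.

AAZ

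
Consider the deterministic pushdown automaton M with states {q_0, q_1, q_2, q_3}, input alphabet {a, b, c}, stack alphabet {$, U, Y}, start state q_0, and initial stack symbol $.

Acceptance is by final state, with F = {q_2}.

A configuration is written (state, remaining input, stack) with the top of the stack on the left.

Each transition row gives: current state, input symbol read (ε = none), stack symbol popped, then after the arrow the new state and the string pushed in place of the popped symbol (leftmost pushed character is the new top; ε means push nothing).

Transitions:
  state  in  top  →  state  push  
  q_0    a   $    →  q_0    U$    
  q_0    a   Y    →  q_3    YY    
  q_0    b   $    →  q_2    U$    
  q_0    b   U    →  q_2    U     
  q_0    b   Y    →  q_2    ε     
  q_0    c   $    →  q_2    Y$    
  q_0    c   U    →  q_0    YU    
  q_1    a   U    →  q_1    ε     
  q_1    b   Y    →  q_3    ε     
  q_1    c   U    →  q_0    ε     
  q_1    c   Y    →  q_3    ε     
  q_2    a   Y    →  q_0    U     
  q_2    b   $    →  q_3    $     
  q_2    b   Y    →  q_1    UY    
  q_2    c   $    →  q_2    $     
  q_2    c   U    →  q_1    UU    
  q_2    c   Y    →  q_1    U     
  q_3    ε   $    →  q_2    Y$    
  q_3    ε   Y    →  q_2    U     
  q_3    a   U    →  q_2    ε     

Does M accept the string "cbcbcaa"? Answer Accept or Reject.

(q_0, cbcbcaa, $)
  read c, top $: go to q_2, push Y$ → (q_2, bcbcaa, Y$)
  read b, top Y: go to q_1, push UY → (q_1, cbcaa, UY$)
  read c, top U: go to q_0, push ε → (q_0, bcaa, Y$)
  read b, top Y: go to q_2, push ε → (q_2, caa, $)
  read c, top $: go to q_2, push $ → (q_2, aa, $)
No transition applies at (q_2, aa, $); input not fully consumed.

Reject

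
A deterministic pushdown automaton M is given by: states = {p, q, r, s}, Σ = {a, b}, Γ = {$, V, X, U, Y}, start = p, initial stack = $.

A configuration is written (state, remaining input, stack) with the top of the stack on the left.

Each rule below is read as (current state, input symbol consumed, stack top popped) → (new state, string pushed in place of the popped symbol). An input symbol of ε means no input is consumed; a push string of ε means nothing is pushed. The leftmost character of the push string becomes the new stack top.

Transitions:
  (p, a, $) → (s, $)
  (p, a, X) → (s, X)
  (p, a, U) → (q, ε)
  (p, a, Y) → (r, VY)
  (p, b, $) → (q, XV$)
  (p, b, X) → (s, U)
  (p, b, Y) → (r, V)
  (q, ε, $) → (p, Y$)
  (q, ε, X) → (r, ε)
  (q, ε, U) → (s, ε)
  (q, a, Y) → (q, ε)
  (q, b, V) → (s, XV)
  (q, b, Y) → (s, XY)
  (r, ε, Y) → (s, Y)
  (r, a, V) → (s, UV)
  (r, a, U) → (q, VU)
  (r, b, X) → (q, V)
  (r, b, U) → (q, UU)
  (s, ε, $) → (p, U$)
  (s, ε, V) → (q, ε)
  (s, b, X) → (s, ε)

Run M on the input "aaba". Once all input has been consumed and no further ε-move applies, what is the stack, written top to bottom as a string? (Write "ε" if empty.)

UV$

(p, aaba, $)
  read a, top $: go to s, push $ → (s, aba, $)
  ε-move, top $: go to p, push U$ → (p, aba, U$)
  read a, top U: go to q, push ε → (q, ba, $)
  ε-move, top $: go to p, push Y$ → (p, ba, Y$)
  read b, top Y: go to r, push V → (r, a, V$)
  read a, top V: go to s, push UV → (s, ε, UV$)
All input consumed in state s with stack UV$.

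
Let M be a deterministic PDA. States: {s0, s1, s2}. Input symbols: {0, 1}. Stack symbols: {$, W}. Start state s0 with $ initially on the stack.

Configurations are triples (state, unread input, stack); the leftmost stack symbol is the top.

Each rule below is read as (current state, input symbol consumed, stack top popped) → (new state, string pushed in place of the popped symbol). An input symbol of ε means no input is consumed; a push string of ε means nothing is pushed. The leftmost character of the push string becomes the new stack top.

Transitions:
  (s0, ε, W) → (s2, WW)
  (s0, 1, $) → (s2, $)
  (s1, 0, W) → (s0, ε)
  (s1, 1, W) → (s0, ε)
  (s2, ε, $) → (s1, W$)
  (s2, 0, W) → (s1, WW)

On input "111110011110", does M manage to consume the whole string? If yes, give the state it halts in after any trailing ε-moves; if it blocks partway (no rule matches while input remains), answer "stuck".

stuck

(s0, 111110011110, $)
  read 1, top $: go to s2, push $ → (s2, 11110011110, $)
  ε-move, top $: go to s1, push W$ → (s1, 11110011110, W$)
  read 1, top W: go to s0, push ε → (s0, 1110011110, $)
  read 1, top $: go to s2, push $ → (s2, 110011110, $)
  ε-move, top $: go to s1, push W$ → (s1, 110011110, W$)
  read 1, top W: go to s0, push ε → (s0, 10011110, $)
  read 1, top $: go to s2, push $ → (s2, 0011110, $)
  ε-move, top $: go to s1, push W$ → (s1, 0011110, W$)
  read 0, top W: go to s0, push ε → (s0, 011110, $)
No transition for (s0, 0, top $); M blocks with input 011110 remaining.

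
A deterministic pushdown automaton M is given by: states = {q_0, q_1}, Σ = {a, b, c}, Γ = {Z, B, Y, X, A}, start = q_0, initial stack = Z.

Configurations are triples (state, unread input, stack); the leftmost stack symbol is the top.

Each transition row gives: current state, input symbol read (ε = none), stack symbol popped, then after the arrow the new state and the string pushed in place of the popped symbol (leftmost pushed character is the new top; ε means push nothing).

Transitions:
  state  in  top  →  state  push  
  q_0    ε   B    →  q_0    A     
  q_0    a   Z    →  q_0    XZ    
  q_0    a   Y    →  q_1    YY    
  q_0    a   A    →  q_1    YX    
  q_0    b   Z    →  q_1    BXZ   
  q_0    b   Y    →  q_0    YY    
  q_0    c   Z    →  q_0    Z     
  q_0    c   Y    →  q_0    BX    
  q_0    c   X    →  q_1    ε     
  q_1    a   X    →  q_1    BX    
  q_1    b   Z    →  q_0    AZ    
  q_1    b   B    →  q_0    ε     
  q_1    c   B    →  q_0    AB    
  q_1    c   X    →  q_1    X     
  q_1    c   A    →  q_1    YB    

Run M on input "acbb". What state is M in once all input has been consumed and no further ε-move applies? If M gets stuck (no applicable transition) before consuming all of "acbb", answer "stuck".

stuck

(q_0, acbb, Z)
  read a, top Z: go to q_0, push XZ → (q_0, cbb, XZ)
  read c, top X: go to q_1, push ε → (q_1, bb, Z)
  read b, top Z: go to q_0, push AZ → (q_0, b, AZ)
No transition for (q_0, b, top A); M blocks with input b remaining.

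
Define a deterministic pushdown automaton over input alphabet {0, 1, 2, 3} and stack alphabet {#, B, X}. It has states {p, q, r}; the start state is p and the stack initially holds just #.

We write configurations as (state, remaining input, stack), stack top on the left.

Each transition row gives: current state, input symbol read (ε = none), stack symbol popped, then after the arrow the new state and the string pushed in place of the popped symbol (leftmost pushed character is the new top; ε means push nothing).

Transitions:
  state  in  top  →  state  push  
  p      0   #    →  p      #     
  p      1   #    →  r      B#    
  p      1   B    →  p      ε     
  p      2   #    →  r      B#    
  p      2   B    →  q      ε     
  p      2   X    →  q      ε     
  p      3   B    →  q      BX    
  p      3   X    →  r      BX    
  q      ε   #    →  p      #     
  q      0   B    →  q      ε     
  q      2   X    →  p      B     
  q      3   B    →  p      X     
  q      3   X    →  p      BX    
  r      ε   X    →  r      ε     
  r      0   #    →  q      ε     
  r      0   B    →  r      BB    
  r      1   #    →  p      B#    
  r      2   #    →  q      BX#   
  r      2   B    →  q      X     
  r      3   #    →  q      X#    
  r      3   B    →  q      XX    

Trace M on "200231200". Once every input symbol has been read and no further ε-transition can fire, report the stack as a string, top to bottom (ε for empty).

#

(p, 200231200, #) ⊢ (r, 00231200, B#) ⊢ (r, 0231200, BB#) ⊢ (r, 231200, BBB#) ⊢ (q, 31200, XBB#) ⊢ (p, 1200, BXBB#) ⊢ (p, 200, XBB#) ⊢ (q, 00, BB#) ⊢ (q, 0, B#) ⊢ (q, ε, #) ⊢ (p, ε, #)
All input consumed in state p with stack #.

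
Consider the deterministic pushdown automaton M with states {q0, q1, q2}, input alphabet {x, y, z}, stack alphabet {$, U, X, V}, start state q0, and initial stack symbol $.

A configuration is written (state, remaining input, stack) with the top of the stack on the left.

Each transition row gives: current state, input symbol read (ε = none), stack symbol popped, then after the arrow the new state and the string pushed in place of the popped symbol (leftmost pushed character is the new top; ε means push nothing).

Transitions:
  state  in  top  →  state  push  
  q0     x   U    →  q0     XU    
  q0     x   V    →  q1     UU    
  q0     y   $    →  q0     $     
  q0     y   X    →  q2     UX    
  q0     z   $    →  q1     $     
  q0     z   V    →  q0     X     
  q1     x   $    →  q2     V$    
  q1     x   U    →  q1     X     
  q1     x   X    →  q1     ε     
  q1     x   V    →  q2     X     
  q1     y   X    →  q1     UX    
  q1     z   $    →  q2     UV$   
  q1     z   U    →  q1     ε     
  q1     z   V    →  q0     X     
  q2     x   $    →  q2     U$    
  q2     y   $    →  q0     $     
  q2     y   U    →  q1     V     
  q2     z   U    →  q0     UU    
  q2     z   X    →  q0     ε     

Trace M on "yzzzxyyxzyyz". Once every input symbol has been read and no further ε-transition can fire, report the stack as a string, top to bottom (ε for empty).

(q0, yzzzxyyxzyyz, $)
  read y, top $: go to q0, push $ → (q0, zzzxyyxzyyz, $)
  read z, top $: go to q1, push $ → (q1, zzxyyxzyyz, $)
  read z, top $: go to q2, push UV$ → (q2, zxyyxzyyz, UV$)
  read z, top U: go to q0, push UU → (q0, xyyxzyyz, UUV$)
  read x, top U: go to q0, push XU → (q0, yyxzyyz, XUUV$)
  read y, top X: go to q2, push UX → (q2, yxzyyz, UXUUV$)
  read y, top U: go to q1, push V → (q1, xzyyz, VXUUV$)
  read x, top V: go to q2, push X → (q2, zyyz, XXUUV$)
  read z, top X: go to q0, push ε → (q0, yyz, XUUV$)
  read y, top X: go to q2, push UX → (q2, yz, UXUUV$)
  read y, top U: go to q1, push V → (q1, z, VXUUV$)
  read z, top V: go to q0, push X → (q0, ε, XXUUV$)
All input consumed in state q0 with stack XXUUV$.

XXUUV$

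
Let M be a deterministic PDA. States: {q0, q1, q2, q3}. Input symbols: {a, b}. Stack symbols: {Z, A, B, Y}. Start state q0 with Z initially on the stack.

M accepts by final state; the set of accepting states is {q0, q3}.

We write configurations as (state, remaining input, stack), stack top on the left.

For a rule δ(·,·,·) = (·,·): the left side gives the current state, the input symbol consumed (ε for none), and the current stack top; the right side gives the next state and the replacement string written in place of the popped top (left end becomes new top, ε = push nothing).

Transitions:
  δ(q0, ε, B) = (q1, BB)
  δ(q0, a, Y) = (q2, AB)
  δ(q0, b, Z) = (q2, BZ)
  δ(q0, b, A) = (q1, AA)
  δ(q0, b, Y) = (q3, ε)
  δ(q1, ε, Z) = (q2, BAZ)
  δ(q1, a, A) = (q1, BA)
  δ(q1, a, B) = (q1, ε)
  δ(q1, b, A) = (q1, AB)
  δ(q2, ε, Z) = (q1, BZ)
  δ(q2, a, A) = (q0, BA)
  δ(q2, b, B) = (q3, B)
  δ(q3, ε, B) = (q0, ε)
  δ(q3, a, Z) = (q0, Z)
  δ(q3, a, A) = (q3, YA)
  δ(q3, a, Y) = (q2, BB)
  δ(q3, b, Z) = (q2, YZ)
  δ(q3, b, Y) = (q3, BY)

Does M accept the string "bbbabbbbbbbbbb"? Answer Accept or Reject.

Reject

(q0, bbbabbbbbbbbbb, Z)
  read b, top Z: go to q2, push BZ → (q2, bbabbbbbbbbbb, BZ)
  read b, top B: go to q3, push B → (q3, babbbbbbbbbb, BZ)
  ε-move, top B: go to q0, push ε → (q0, babbbbbbbbbb, Z)
  read b, top Z: go to q2, push BZ → (q2, abbbbbbbbbb, BZ)
No transition applies at (q2, abbbbbbbbbb, BZ); input not fully consumed.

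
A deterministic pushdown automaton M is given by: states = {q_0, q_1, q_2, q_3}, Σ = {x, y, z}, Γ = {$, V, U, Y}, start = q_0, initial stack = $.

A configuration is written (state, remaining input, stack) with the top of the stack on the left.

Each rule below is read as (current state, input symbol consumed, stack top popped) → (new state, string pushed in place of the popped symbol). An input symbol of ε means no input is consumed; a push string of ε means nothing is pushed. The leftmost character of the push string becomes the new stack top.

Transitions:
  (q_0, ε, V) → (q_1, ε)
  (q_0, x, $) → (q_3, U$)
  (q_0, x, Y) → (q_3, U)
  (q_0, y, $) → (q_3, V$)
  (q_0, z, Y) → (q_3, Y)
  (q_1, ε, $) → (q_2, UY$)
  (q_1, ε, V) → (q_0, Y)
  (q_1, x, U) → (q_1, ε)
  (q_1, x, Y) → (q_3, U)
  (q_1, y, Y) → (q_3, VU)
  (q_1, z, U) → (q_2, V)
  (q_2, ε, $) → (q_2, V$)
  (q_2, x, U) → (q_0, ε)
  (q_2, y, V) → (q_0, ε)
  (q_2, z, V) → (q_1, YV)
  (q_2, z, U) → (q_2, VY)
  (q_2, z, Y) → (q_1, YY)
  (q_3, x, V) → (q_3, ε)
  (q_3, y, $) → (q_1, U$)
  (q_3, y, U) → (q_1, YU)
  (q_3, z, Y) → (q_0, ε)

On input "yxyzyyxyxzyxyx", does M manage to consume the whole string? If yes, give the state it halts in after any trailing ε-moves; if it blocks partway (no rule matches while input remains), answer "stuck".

(q_0, yxyzyyxyxzyxyx, $)
  read y, top $: go to q_3, push V$ → (q_3, xyzyyxyxzyxyx, V$)
  read x, top V: go to q_3, push ε → (q_3, yzyyxyxzyxyx, $)
  read y, top $: go to q_1, push U$ → (q_1, zyyxyxzyxyx, U$)
  read z, top U: go to q_2, push V → (q_2, yyxyxzyxyx, V$)
  read y, top V: go to q_0, push ε → (q_0, yxyxzyxyx, $)
  read y, top $: go to q_3, push V$ → (q_3, xyxzyxyx, V$)
  read x, top V: go to q_3, push ε → (q_3, yxzyxyx, $)
  read y, top $: go to q_1, push U$ → (q_1, xzyxyx, U$)
  read x, top U: go to q_1, push ε → (q_1, zyxyx, $)
  ε-move, top $: go to q_2, push UY$ → (q_2, zyxyx, UY$)
  read z, top U: go to q_2, push VY → (q_2, yxyx, VYY$)
  read y, top V: go to q_0, push ε → (q_0, xyx, YY$)
  read x, top Y: go to q_3, push U → (q_3, yx, UY$)
  read y, top U: go to q_1, push YU → (q_1, x, YUY$)
  read x, top Y: go to q_3, push U → (q_3, ε, UUY$)
All input consumed; M is in state q_3.

q_3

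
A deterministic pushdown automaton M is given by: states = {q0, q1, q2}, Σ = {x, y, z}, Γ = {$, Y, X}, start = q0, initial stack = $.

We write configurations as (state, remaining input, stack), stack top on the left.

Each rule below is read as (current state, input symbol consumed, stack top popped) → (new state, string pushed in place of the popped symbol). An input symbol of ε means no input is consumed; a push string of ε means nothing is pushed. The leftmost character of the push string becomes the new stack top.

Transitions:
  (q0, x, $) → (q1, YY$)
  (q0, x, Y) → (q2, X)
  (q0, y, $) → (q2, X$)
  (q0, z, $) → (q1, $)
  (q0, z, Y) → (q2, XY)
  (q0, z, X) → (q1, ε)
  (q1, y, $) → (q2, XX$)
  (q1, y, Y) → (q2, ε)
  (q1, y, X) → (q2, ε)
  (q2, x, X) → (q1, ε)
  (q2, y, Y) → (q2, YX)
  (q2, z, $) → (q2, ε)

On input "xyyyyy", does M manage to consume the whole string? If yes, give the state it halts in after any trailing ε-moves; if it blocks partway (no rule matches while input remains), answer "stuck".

(q0, xyyyyy, $) ⊢ (q1, yyyyy, YY$) ⊢ (q2, yyyy, Y$) ⊢ (q2, yyy, YX$) ⊢ (q2, yy, YXX$) ⊢ (q2, y, YXXX$) ⊢ (q2, ε, YXXXX$)
All input consumed; M is in state q2.

q2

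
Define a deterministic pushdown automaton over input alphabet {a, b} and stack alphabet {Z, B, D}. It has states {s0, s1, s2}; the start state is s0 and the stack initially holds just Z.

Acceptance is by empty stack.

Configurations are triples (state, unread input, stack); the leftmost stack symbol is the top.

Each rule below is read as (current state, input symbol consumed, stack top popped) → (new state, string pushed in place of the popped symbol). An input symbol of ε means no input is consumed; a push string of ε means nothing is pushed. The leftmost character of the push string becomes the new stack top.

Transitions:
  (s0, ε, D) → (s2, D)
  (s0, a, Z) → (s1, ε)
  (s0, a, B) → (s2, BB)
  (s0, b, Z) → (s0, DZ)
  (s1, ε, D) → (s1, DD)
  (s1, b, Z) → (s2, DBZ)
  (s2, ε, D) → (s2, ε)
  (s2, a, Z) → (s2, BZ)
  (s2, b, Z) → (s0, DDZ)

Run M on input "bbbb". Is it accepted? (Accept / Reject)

(s0, bbbb, Z) ⊢ (s0, bbb, DZ) ⊢ (s2, bbb, DZ) ⊢ (s2, bbb, Z) ⊢ (s0, bb, DDZ) ⊢ (s2, bb, DDZ) ⊢ (s2, bb, DZ) ⊢ (s2, bb, Z) ⊢ (s0, b, DDZ) ⊢ (s2, b, DDZ) ⊢ (s2, b, DZ) ⊢ (s2, b, Z) ⊢ (s0, ε, DDZ) ⊢ (s2, ε, DDZ) ⊢ (s2, ε, DZ) ⊢ (s2, ε, Z)
All input consumed; stack is Z, not empty, and no further ε-move applies.

Reject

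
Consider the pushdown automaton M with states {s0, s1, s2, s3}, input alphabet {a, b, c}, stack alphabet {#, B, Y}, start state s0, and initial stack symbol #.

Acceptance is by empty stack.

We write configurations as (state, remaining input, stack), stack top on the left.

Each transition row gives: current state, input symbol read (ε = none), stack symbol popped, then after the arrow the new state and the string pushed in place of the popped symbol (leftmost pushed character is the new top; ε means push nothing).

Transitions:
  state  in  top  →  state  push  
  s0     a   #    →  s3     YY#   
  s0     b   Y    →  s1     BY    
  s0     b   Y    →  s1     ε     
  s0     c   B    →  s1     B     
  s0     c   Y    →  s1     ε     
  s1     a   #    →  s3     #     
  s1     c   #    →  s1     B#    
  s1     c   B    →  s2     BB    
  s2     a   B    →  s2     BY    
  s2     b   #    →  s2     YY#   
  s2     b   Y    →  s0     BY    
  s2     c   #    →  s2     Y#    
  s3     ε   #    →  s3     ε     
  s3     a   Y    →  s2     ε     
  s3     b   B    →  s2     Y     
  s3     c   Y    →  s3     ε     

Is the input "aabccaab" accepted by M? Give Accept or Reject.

No computation consumes all input and empties the stack.

Reject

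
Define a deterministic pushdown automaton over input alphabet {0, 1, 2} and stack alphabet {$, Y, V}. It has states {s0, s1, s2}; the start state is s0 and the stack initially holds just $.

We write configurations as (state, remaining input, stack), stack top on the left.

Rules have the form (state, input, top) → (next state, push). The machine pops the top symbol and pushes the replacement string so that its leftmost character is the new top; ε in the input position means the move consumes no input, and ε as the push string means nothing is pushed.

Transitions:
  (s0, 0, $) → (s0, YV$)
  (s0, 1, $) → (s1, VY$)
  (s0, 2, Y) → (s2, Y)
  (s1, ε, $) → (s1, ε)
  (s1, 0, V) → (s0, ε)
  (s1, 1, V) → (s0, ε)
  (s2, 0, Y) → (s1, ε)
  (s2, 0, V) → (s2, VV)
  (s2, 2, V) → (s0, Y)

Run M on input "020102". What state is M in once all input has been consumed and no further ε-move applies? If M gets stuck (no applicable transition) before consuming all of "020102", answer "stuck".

s2

(s0, 020102, $)
  read 0, top $: go to s0, push YV$ → (s0, 20102, YV$)
  read 2, top Y: go to s2, push Y → (s2, 0102, YV$)
  read 0, top Y: go to s1, push ε → (s1, 102, V$)
  read 1, top V: go to s0, push ε → (s0, 02, $)
  read 0, top $: go to s0, push YV$ → (s0, 2, YV$)
  read 2, top Y: go to s2, push Y → (s2, ε, YV$)
All input consumed; M is in state s2.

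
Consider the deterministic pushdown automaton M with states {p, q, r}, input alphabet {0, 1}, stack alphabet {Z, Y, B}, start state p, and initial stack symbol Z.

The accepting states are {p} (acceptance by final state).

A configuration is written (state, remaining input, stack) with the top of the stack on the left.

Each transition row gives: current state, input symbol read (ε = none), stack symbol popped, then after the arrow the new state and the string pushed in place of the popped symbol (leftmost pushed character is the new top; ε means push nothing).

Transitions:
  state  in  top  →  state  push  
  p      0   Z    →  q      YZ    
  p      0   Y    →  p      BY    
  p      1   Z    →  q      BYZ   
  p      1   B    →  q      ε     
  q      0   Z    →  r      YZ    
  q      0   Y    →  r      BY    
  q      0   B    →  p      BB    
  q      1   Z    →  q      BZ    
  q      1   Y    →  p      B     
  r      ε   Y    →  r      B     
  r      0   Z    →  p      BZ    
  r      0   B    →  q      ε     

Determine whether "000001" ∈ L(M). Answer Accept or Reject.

Accept

(p, 000001, Z)
  read 0, top Z: go to q, push YZ → (q, 00001, YZ)
  read 0, top Y: go to r, push BY → (r, 0001, BYZ)
  read 0, top B: go to q, push ε → (q, 001, YZ)
  read 0, top Y: go to r, push BY → (r, 01, BYZ)
  read 0, top B: go to q, push ε → (q, 1, YZ)
  read 1, top Y: go to p, push B → (p, ε, BZ)
All input consumed; state p ∈ F.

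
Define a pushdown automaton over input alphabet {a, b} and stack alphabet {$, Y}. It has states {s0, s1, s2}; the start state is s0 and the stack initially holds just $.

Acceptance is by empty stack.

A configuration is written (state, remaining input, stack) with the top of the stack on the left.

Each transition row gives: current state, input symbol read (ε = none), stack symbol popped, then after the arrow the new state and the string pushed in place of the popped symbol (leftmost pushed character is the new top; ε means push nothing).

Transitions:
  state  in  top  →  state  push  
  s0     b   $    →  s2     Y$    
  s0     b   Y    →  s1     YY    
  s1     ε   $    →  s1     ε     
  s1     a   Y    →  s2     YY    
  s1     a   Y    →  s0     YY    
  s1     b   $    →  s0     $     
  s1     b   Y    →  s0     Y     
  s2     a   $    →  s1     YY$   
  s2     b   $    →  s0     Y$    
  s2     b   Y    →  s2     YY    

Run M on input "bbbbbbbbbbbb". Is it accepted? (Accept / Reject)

No computation consumes all input and empties the stack.

Reject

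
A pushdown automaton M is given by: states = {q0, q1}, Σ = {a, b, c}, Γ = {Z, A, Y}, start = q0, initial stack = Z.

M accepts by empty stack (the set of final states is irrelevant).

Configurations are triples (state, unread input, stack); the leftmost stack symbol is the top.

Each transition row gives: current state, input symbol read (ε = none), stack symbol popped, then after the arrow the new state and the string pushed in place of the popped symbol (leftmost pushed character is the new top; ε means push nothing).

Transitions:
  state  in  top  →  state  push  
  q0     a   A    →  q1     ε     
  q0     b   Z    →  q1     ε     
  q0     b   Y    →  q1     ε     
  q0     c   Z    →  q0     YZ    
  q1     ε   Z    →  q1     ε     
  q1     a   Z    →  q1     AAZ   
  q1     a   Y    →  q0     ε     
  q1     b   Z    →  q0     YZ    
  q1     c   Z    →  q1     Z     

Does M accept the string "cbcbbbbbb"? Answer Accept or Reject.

One accepting computation: (q0, cbcbbbbbb, Z) ⊢ (q0, bcbbbbbb, YZ) ⊢ (q1, cbbbbbb, Z) ⊢ (q1, bbbbbb, Z) ⊢ (q0, bbbbb, YZ) ⊢ (q1, bbbb, Z) ⊢ (q0, bbb, YZ) ⊢ (q1, bb, Z) ⊢ (q0, b, YZ) ⊢ (q1, ε, Z) ⊢ (q1, ε, ε)
All input consumed and the stack is empty.

Accept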